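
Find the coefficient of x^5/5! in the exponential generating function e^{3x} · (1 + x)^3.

3618

The EGF product rule gives c_5 = Σ_{k_1+k_2=5} C(5; k_1,k_2) · ∏ g_i(k_i), where e^{3x} gives (3)^k; (1+x)^3 gives the falling factorial (3)_k.
g_1(k) for k = 0…5: 1, 3, 9, 27, 81, 243.
g_2(k) for k = 0…5: 1, 3, 6, 6, 0, 0.
c_5 = Σ_k C(5,k)·g_1(k)·g_2(5−k) = 10·9·6 + 10·27·6 + 5·81·3 + 1·243·1 = 540 + 1620 + 1215 + 243 = 3618.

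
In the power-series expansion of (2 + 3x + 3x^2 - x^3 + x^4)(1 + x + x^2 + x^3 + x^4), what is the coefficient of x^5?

6

(2 + 3x + 3x^2 - x^3 + x^4) has coefficients 2,3,3,-1,1 for degrees 0…4.
(1 + x + x^2 + x^3 + x^4) has coefficients 1,1,1,1,1,0 for degrees 0…5.
[x^5] = 2·0 + 3·1 + 3·1 − 1·1 + 1·1 = 6.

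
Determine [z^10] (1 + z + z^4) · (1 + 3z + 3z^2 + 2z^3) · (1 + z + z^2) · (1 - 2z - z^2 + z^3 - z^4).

(1 + z + z^4) has coefficients 1,1,0,0,1 for degrees 0…4.
(1 + 3z + 3z^2 + 2z^3) has coefficients 1,3,3,2,0,0,0,0,0,0,0 for degrees 0…10.
Multiplying by (1 + z + z^2) gives running coefficients 1,4,7,8,5,2,0,0,0,0,0 for degrees 0…10.
Finally multiplying by (1 - 2z - z^2 + z^3 - z^4), the product of all factors after the first has coefficients 1,2,-2,-9,-15,-13,-8,-5,-3,-2,0 for degrees 0…10.
[z^10] = 1·0 + 1·(-2) + 1·(-8) = -10.

-10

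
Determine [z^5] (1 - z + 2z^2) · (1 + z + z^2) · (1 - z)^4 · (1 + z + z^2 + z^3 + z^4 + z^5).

-5

(1 - z + 2z^2) has coefficients 1,-1,2 for degrees 0…2.
(1 + z + z^2) has coefficients 1,1,1,0,0,0 for degrees 0…5.
Multiplying by (1 - z)^4 gives running coefficients 1,-3,3,-2,3,-3 for degrees 0…5.
Finally multiplying by (1 + z + z^2 + z^3 + z^4 + z^5), the product of all factors after the first has coefficients 1,-2,1,-1,2,-1 for degrees 0…5.
[z^5] = 1·(-1) − 1·2 + 2·(-1) = -5.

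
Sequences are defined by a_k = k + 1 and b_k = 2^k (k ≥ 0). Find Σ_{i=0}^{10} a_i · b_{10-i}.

This is [x^10] in the product of the two ordinary generating functions.
Σ = 1·1024 + 2·512 + 3·256 + 4·128 + 5·64 + 6·32 + 7·16 + 8·8 + 9·4 + 10·2 + 11·1 = 4083.

4083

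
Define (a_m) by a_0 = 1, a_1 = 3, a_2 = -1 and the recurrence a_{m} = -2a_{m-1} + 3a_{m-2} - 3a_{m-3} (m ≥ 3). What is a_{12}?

The ordinary generating function has denominator 1 + 2q - 3q^2 + 3q^3.
Iterating the recurrence: a_0,…,a_{12} = 1, 3, -1, 8, -28, 83, -274, 881, -2833, 9131, -29404, 94700, -305005.

-305005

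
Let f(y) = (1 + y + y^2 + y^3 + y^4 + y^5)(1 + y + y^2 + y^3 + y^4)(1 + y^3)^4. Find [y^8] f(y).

40

(1 + y + y^2 + y^3 + y^4 + y^5) has coefficients 1,1,1,1,1,1 for degrees 0…5.
(1 + y + y^2 + y^3 + y^4) has coefficients 1,1,1,1,1,0,0,0,0 for degrees 0…8.
Finally multiplying by (1 + y^3)^4, the product of all factors after the first has coefficients 1,1,1,5,5,4,10,10,6 for degrees 0…8.
[y^8] = 1·6 + 1·10 + 1·10 + 1·4 + 1·5 + 1·5 = 40.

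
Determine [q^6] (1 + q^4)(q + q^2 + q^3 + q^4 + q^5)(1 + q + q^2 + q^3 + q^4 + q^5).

7

(1 + q^4) has coefficients 1,0,0,0,1 for degrees 0…4.
(q + q^2 + q^3 + q^4 + q^5) has coefficients 0,1,1,1,1,1,0 for degrees 0…6.
Finally multiplying by (1 + q + q^2 + q^3 + q^4 + q^5), the product of all factors after the first has coefficients 0,1,2,3,4,5,5 for degrees 0…6.
[q^6] = 1·5 + 1·2 = 7.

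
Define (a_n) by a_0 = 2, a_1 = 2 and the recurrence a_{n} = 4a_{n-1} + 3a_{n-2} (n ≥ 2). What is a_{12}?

62876258

The ordinary generating function has denominator 1 - 4t - 3t^2.
Iterating the recurrence: a_0,…,a_{12} = 2, 2, 14, 62, 290, 1346, 6254, 29054, 134978, 627074, 2913230, 13534142, 62876258.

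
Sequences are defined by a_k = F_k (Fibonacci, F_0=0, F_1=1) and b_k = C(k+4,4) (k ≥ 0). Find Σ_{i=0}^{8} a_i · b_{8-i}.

1383

This is [x^8] in the product of the two ordinary generating functions.
Σ = 0·495 + 1·330 + 1·210 + 2·126 + 3·70 + 5·35 + 8·15 + 13·5 + 21·1 = 1383.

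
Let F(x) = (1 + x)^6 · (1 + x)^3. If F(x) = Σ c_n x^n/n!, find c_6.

60480

The EGF product rule gives c_6 = Σ_{k_1+k_2=6} C(6; k_1,k_2) · ∏ g_i(k_i), where (1+x)^6 gives the falling factorial (6)_k; (1+x)^3 gives the falling factorial (3)_k.
g_1(k) for k = 0…6: 1, 6, 30, 120, 360, 720, 720.
g_2(k) for k = 0…6: 1, 3, 6, 6, 0, 0, 0.
c_6 = Σ_k C(6,k)·g_1(k)·g_2(6−k) = 20·120·6 + 15·360·6 + 6·720·3 + 1·720·1 = 14400 + 32400 + 12960 + 720 = 60480.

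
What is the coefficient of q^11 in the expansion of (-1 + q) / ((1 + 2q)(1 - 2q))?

The denominator gives the recurrence a_n = 4a_(n−2) for n ≥ 2; the numerator fixes a_0 = -1, a_1 = 1.
Iterating: -1, 1, -4, 4, -16, 16, -64, 64, -256, 256, -1024, 1024, so a_11 = 1024.

1024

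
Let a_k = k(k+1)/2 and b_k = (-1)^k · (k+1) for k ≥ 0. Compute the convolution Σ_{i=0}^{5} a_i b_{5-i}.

6

Write out a_i and b_{5-i} for i = 0,…,5 and sum the products.
Σ = 0·(-6) + 1·5 + 3·(-4) + 6·3 + 10·(-2) + 15·1 = 6.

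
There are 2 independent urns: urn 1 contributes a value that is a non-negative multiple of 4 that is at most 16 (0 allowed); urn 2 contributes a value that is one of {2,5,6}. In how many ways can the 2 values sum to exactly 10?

2

The generating function for the choices is (1 + q⁴ + q⁸ + q¹² + q¹⁶)·(q² + q⁵ + q⁶); the count is [q¹⁰].
(1 + q⁴ + q⁸ + q¹² + q¹⁶) has coefficients 1,0,0,0,1,0,0,0,1,0,0 for degrees 0…10.
(q² + q⁵ + q⁶) has coefficients 0,0,1,0,0,1,1,0,0,0,0 for degrees 0…10.
[q¹⁰] = 1·0 + 1·1 + 1·1 = 2.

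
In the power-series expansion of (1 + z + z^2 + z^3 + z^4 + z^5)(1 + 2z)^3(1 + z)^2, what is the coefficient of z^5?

108

(1 + z + z^2 + z^3 + z^4 + z^5) has coefficients 1,1,1,1,1,1 for degrees 0…5.
(1 + 2z)^3 has coefficients 1,6,12,8,0,0 for degrees 0…5.
Finally multiplying by (1 + z)^2, the product of all factors after the first has coefficients 1,8,25,38,28,8 for degrees 0…5.
[z^5] = 1·8 + 1·28 + 1·38 + 1·25 + 1·8 + 1·1 = 108.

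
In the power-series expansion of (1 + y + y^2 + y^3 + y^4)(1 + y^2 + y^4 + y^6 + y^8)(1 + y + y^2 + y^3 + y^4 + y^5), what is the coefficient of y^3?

(1 + y + y^2 + y^3 + y^4) has coefficients 1,1,1,1 for degrees 0…3.
(1 + y^2 + y^4 + y^6 + y^8) has coefficients 1,0,1,0 for degrees 0…3.
Finally multiplying by (1 + y + y^2 + y^3 + y^4 + y^5), the product of all factors after the first has coefficients 1,1,2,2 for degrees 0…3.
[y^3] = 1·2 + 1·2 + 1·1 + 1·1 = 6.

6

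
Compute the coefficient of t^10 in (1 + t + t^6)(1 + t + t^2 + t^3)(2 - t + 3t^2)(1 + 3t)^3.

173

(1 + t + t^6) has coefficients 1,1,0,0,0,0,1 for degrees 0…6.
(1 + t + t^2 + t^3) has coefficients 1,1,1,1,0,0,0,0,0,0,0 for degrees 0…10.
Multiplying by (2 - t + 3t^2) gives running coefficients 2,1,4,4,2,3,0,0,0,0,0 for degrees 0…10.
Finally multiplying by (1 + 3t)^3, the product of all factors after the first has coefficients 2,19,67,121,173,237,189,135,81,0,0 for degrees 0…10.
[t^10] = 1·0 + 1·0 + 1·173 = 173.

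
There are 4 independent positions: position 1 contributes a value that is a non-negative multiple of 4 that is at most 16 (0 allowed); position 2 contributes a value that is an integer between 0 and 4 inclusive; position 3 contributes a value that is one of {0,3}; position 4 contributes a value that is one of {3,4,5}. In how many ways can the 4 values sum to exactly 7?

6

The generating function for the choices is (1 + x^4 + x^8 + x^12 + x^16)·(1 + x + x^2 + x^3 + x^4)·(1 + x^3)·(x^3 + x^4 + x^5); the count is [x^7].
(1 + x^4 + x^8 + x^12 + x^16) has coefficients 1,0,0,0,1,0,0,0 for degrees 0…7.
(1 + x + x^2 + x^3 + x^4) has coefficients 1,1,1,1,1,0,0,0 for degrees 0…7.
Multiplying by (1 + x^3) gives running coefficients 1,1,1,2,2,1,1,1 for degrees 0…7.
Finally multiplying by (x^3 + x^4 + x^5), the product of all factors after the first has coefficients 0,0,0,1,2,3,4,5 for degrees 0…7.
[x^7] = 1·5 + 1·1 = 6.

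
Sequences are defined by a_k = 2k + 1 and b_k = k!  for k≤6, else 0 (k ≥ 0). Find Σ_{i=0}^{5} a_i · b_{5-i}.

The convolution is the x^5 coefficient of A(x)B(x).
Σ = 1·120 + 3·24 + 5·6 + 7·2 + 9·1 + 11·1 = 256.

256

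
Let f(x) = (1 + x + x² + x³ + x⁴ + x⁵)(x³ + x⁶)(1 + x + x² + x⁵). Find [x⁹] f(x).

(1 + x + x² + x³ + x⁴ + x⁵) has coefficients 1,1,1,1,1,1 for degrees 0…5.
(x³ + x⁶) has coefficients 0,0,0,1,0,0,1,0,0,0 for degrees 0…9.
Finally multiplying by (1 + x + x² + x⁵), the product of all factors after the first has coefficients 0,0,0,1,1,1,1,1,2,0 for degrees 0…9.
[x⁹] = 1·0 + 1·2 + 1·1 + 1·1 + 1·1 + 1·1 = 6.

6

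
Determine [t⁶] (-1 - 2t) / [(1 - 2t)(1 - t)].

Partial fractions give a closed form: a_n = (-4)·2^n + (3)·1^n.
At n = 6: a_6 = -253.

-253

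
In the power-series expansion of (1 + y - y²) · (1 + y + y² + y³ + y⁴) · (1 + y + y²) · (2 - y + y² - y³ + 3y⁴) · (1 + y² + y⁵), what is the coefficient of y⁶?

(1 + y - y²) has coefficients 1,1,-1 for degrees 0…2.
(1 + y + y² + y³ + y⁴) has coefficients 1,1,1,1,1,0,0 for degrees 0…6.
Multiplying by (1 + y + y²) gives running coefficients 1,2,3,3,3,2,1 for degrees 0…6.
Multiplying by (2 - y + y² - y³ + 3y⁴) gives running coefficients 2,3,5,4,7,7,9 for degrees 0…6.
Finally multiplying by (1 + y² + y⁵), the product of all factors after the first has coefficients 2,3,7,7,12,13,19 for degrees 0…6.
[y⁶] = 1·19 + 1·13 − 1·12 = 20.

20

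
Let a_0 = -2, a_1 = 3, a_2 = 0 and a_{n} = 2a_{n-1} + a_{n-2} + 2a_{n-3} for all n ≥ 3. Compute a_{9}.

The ordinary generating function has denominator 1 - 2z - z^2 - 2z^3.
Iterating the recurrence: a_0,…,a_{9} = -2, 3, 0, -1, 4, 7, 16, 47, 124, 327.

327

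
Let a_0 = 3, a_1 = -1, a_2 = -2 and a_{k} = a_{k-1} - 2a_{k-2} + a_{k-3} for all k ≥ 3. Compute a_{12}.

38

The ordinary generating function has denominator 1 - x + 2x^2 - x^3.
Iterating the recurrence: a_0,…,a_{12} = 3, -1, -2, 3, 6, -2, -11, -1, 19, 10, -29, -30, 38.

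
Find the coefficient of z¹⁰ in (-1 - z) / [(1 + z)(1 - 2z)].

-1024

Partial fractions give a closed form: a_n = (-1)·2^n.
At n = 10: a_10 = -1024.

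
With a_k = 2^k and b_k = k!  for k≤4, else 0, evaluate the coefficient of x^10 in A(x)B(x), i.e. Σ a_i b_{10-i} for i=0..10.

Write out a_i and b_{10-i} for i = 0,…,10 and sum the products.
Σ = 1·0 + 2·0 + 4·0 + 8·0 + 16·0 + 32·0 + 64·24 + 128·6 + 256·2 + 512·1 + 1024·1 = 4352.

4352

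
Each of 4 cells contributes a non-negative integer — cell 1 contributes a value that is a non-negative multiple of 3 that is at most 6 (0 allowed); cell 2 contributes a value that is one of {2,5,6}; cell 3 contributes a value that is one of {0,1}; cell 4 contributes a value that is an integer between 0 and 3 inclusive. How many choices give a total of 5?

4

The generating function for the choices is (1 + t^3 + t^6)·(t^2 + t^5 + t^6)·(1 + t)·(1 + t + t^2 + t^3); the count is [t^5].
(1 + t^3 + t^6) has coefficients 1,0,0,1,0,0 for degrees 0…5.
(t^2 + t^5 + t^6) has coefficients 0,0,1,0,0,1 for degrees 0…5.
Multiplying by (1 + t) gives running coefficients 0,0,1,1,0,1 for degrees 0…5.
Finally multiplying by (1 + t + t^2 + t^3), the product of all factors after the first has coefficients 0,0,1,2,2,3 for degrees 0…5.
[t^5] = 1·3 + 1·1 = 4.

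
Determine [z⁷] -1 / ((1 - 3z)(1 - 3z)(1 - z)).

The denominator gives the recurrence a_n = 7a_(n−1) − 15a_(n−2) + 9a_(n−3) for n ≥ 3; the numerator fixes a_0 = -1, a_1 = -7, a_2 = -34.
Iterating: -1, -7, -34, -142, -547, -2005, -7108, -24604, so a_7 = -24604.

-24604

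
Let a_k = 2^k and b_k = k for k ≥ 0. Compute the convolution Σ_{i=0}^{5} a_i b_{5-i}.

57

Write out a_i and b_{5-i} for i = 0,…,5 and sum the products.
Σ = 1·5 + 2·4 + 4·3 + 8·2 + 16·1 + 32·0 = 57.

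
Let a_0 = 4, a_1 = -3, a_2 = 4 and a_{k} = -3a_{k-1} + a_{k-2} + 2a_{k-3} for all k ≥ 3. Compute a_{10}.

16219

The ordinary generating function has denominator 1 + 3y - y^2 - 2y^3.
Iterating the recurrence: a_0,…,a_{10} = 4, -3, 4, -7, 19, -56, 173, -537, 1672, -5207, 16219.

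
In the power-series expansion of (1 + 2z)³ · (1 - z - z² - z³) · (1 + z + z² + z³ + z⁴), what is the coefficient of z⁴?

(1 + 2z)³ has coefficients 1,6,12,8 for degrees 0…3.
(1 - z - z² - z³) has coefficients 1,-1,-1,-1,0 for degrees 0…4.
Finally multiplying by (1 + z + z² + z³ + z⁴), the product of all factors after the first has coefficients 1,0,-1,-2,-2 for degrees 0…4.
[z⁴] = 1·(-2) + 6·(-2) + 12·(-1) + 8·0 = -26.

-26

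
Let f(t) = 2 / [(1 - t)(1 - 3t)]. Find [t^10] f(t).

177146

Partial fractions give a closed form: a_n = (-1)·1^n + (3)·3^n.
At n = 10: a_10 = 177146.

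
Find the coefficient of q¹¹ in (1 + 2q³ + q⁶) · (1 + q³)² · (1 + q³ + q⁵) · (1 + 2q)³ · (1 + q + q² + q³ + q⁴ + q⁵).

(1 + 2q³ + q⁶) has coefficients 1,0,0,2,0,0,1 for degrees 0…6.
(1 + q³)² has coefficients 1,0,0,2,0,0,1,0,0,0,0,0 for degrees 0…11.
Multiplying by (1 + q³ + q⁵) gives running coefficients 1,0,0,3,0,1,3,0,2,1,0,1 for degrees 0…11.
Multiplying by (1 + 2q)³ gives running coefficients 1,6,12,11,18,37,33,30,46,37,30,29 for degrees 0…11.
Finally multiplying by (1 + q + q² + q³ + q⁴ + q⁵), the product of all factors after the first has coefficients 1,7,19,30,48,85,117,141,175,201,213,205 for degrees 0…11.
[q¹¹] = 1·205 + 2·175 + 1·85 = 640.

640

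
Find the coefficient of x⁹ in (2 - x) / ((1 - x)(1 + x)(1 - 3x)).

Partial fractions give a closed form: a_n = (-1/4)·1^n + (3/8)·(-1)^n + (15/8)·3^n.
At n = 9: a_9 = 36905.

36905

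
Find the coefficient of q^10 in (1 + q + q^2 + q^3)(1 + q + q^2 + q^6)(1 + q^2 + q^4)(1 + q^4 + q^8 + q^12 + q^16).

12

(1 + q + q^2 + q^3) has coefficients 1,1,1,1 for degrees 0…3.
(1 + q + q^2 + q^6) has coefficients 1,1,1,0,0,0,1,0,0,0,0 for degrees 0…10.
Multiplying by (1 + q^2 + q^4) gives running coefficients 1,1,2,1,2,1,2,0,1,0,1 for degrees 0…10.
Finally multiplying by (1 + q^4 + q^8 + q^12 + q^16), the product of all factors after the first has coefficients 1,1,2,1,3,2,4,1,4,2,5 for degrees 0…10.
[q^10] = 1·5 + 1·2 + 1·4 + 1·1 = 12.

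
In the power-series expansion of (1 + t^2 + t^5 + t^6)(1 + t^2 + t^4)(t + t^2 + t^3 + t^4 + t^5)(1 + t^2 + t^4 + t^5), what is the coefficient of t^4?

(1 + t^2 + t^5 + t^6) has coefficients 1,0,1,0,0 for degrees 0…4.
(1 + t^2 + t^4) has coefficients 1,0,1,0,1 for degrees 0…4.
Multiplying by (t + t^2 + t^3 + t^4 + t^5) gives running coefficients 0,1,1,2,2 for degrees 0…4.
Finally multiplying by (1 + t^2 + t^4 + t^5), the product of all factors after the first has coefficients 0,1,1,3,3 for degrees 0…4.
[t^4] = 1·3 + 1·1 = 4.

4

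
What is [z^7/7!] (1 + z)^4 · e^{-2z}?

320

The EGF product rule gives c_7 = Σ_{k_1+k_2=7} C(7; k_1,k_2) · ∏ g_i(k_i), where (1+z)^4 gives the falling factorial (4)_k; e^{-2z} gives (-2)^k.
g_1(k) for k = 0…7: 1, 4, 12, 24, 24, 0, 0, 0.
g_2(k) for k = 0…7: 1, -2, 4, -8, 16, -32, 64, -128.
c_7 = Σ_k C(7,k)·g_1(k)·g_2(7−k) = 1·1·(-128) + 7·4·64 + 21·12·(-32) + 35·24·16 + 35·24·(-8) = −128 + 1792 − 8064 + 13440 − 6720 = 320.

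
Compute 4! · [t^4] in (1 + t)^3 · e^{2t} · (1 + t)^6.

9088

The EGF product rule gives c_4 = Σ_{k_1+k_2+k_3=4} C(4; k_1,k_2,k_3) · ∏ g_i(k_i), where (1+t)^3 gives the falling factorial (3)_k; e^{2t} gives (2)^k; (1+t)^6 gives the falling factorial (6)_k.
g_1(k) for k = 0…4: 1, 3, 6, 6, 0.
g_2(k) for k = 0…4: 1, 2, 4, 8, 16.
g_3(k) for k = 0…4: 1, 6, 30, 120, 360.
First combine the last two factors: h(k) = Σ_j C(k,j)·g_2(j)·g_3(k−j) for k = 0…4: 1, 8, 58, 380, 2248.
c_4 = Σ_k C(4,k)·g_1(k)·h(4−k) = 1·1·2248 + 4·3·380 + 6·6·58 + 4·6·8 = 2248 + 4560 + 2088 + 192 = 9088.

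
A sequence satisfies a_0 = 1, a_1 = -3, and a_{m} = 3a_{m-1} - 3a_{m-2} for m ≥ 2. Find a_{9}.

729

The ordinary generating function has denominator 1 - 3z + 3z^2.
Iterating the recurrence: a_0,…,a_{9} = 1, -3, -12, -27, -45, -54, -27, 81, 324, 729.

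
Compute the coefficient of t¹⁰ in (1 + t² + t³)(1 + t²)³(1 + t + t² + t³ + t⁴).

(1 + t² + t³) has coefficients 1,0,1,1 for degrees 0…3.
(1 + t²)³ has coefficients 1,0,3,0,3,0,1,0,0,0,0 for degrees 0…10.
Finally multiplying by (1 + t + t² + t³ + t⁴), the product of all factors after the first has coefficients 1,1,4,4,7,6,7,4,4,1,1 for degrees 0…10.
[t¹⁰] = 1·1 + 1·4 + 1·4 = 9.

9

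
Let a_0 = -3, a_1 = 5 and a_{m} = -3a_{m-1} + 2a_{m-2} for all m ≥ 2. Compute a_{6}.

The ordinary generating function has denominator 1 + 3q - 2q^2.
Iterating the recurrence: a_0,…,a_{6} = -3, 5, -21, 73, -261, 929, -3309.

-3309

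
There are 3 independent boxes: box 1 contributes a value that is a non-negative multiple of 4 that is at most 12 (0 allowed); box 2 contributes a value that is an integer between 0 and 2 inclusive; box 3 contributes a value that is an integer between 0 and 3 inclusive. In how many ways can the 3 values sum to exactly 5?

3

The generating function for the choices is (1 + y^4 + y^8 + y^12)·(1 + y + y^2)·(1 + y + y^2 + y^3); the count is [y^5].
(1 + y^4 + y^8 + y^12) has coefficients 1,0,0,0,1,0 for degrees 0…5.
(1 + y + y^2) has coefficients 1,1,1,0,0,0 for degrees 0…5.
Finally multiplying by (1 + y + y^2 + y^3), the product of all factors after the first has coefficients 1,2,3,3,2,1 for degrees 0…5.
[y^5] = 1·1 + 1·2 = 3.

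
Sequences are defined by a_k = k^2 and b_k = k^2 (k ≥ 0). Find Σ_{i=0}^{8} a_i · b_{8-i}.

This is [x^8] in the product of the two ordinary generating functions.
Σ = 0·64 + 1·49 + 4·36 + 9·25 + 16·16 + 25·9 + 36·4 + 49·1 + 64·0 = 1092.

1092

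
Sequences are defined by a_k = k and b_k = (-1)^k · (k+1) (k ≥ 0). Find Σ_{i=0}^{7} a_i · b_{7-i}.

Write out a_i and b_{7-i} for i = 0,…,7 and sum the products.
Σ = 0·(-8) + 1·7 + 2·(-6) + 3·5 + 4·(-4) + 5·3 + 6·(-2) + 7·1 = 4.

4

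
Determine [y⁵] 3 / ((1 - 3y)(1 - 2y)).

Partial fractions give a closed form: a_n = (9)·3^n + (-6)·2^n.
At n = 5: a_5 = 1995.

1995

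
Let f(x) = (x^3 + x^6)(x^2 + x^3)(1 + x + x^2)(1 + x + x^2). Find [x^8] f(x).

6

(x^3 + x^6) has coefficients 0,0,0,1,0,0,1 for degrees 0…6.
(x^2 + x^3) has coefficients 0,0,1,1,0,0,0,0,0 for degrees 0…8.
Multiplying by (1 + x + x^2) gives running coefficients 0,0,1,2,2,1,0,0,0 for degrees 0…8.
Finally multiplying by (1 + x + x^2), the product of all factors after the first has coefficients 0,0,1,3,5,5,3,1,0 for degrees 0…8.
[x^8] = 1·5 + 1·1 = 6.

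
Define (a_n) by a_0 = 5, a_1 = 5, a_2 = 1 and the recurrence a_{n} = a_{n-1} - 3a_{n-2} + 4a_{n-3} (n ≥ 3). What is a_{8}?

173

The ordinary generating function has denominator 1 - y + 3y^2 - 4y^3.
Iterating the recurrence: a_0,…,a_{8} = 5, 5, 1, 6, 23, 9, -36, 29, 173.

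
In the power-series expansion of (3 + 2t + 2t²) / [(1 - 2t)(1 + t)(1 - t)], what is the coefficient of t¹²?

24573

The denominator gives the recurrence a_n = 2a_(n−1) + a_(n−2) − 2a_(n−3) for n ≥ 3; the numerator fixes a_0 = 3, a_1 = 8, a_2 = 21.
Iterating: 3, 8, 21, 44, 93, 188, 381, 764, 1533, 3068, 6141, 12284, 24573, so a_12 = 24573.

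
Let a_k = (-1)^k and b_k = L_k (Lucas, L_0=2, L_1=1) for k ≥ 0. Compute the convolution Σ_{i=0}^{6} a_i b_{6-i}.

14

This is [x^6] in the product of the two ordinary generating functions.
Σ = 1·18 − 1·11 + 1·7 − 1·4 + 1·3 − 1·1 + 1·2 = 14.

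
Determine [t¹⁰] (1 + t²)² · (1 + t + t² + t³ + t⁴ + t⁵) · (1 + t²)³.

16

(1 + t²)² has coefficients 1,0,2,0,1 for degrees 0…4.
(1 + t + t² + t³ + t⁴ + t⁵) has coefficients 1,1,1,1,1,1,0,0,0,0,0 for degrees 0…10.
Finally multiplying by (1 + t²)³, the product of all factors after the first has coefficients 1,1,4,4,7,7,7,7,4,4,1 for degrees 0…10.
[t¹⁰] = 1·1 + 2·4 + 1·7 = 16.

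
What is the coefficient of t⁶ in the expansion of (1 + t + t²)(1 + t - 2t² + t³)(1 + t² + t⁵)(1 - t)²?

(1 + t + t²) has coefficients 1,1,1 for degrees 0…2.
(1 + t - 2t² + t³) has coefficients 1,1,-2,1,0,0,0 for degrees 0…6.
Multiplying by (1 + t² + t⁵) gives running coefficients 1,1,-1,2,-2,2,1 for degrees 0…6.
Finally multiplying by (1 - t)², the product of all factors after the first has coefficients 1,-1,-2,5,-7,8,-5 for degrees 0…6.
[t⁶] = 1·(-5) + 1·8 + 1·(-7) = -4.

-4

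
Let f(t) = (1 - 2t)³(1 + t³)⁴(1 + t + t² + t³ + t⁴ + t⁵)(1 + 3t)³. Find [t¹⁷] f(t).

(1 - 2t)³ has coefficients 1,-6,12,-8 for degrees 0…3.
(1 + t³)⁴ has coefficients 1,0,0,4,0,0,6,0,0,4,0,0,1,0,0,0,0,0 for degrees 0…17.
Multiplying by (1 + t + t² + t³ + t⁴ + t⁵) gives running coefficients 1,1,1,5,5,5,10,10,10,10,10,10,5,5,5,1,1,1 for degrees 0…17.
Finally multiplying by (1 + 3t)³, the product of all factors after the first has coefficients 1,10,37,68,104,212,325,370,505,640,640,640,635,590,455,316,280,172 for degrees 0…17.
[t¹⁷] = 1·172 − 6·280 + 12·316 − 8·455 = -1356.

-1356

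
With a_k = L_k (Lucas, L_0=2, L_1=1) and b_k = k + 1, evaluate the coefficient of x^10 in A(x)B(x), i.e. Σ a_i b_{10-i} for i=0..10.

828

The convolution is the x^10 coefficient of A(x)B(x).
Σ = 2·11 + 1·10 + 3·9 + 4·8 + 7·7 + 11·6 + 18·5 + 29·4 + 47·3 + 76·2 + 123·1 = 828.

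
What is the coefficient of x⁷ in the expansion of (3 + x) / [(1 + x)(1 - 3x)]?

Partial fractions give a closed form: a_n = (1/2)·(-1)^n + (5/2)·3^n.
At n = 7: a_7 = 5467.

5467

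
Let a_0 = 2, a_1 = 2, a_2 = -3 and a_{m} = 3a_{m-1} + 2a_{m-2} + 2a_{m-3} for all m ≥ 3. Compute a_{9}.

The ordinary generating function has denominator 1 - 3y - 2y^2 - 2y^3.
Iterating the recurrence: a_0,…,a_{9} = 2, 2, -3, -1, -5, -23, -81, -299, -1105, -4075.

-4075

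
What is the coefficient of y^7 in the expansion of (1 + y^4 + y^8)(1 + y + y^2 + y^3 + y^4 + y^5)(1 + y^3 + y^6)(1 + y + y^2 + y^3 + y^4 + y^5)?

(1 + y^4 + y^8) has coefficients 1,0,0,0,1,0,0,0 for degrees 0…7.
(1 + y + y^2 + y^3 + y^4 + y^5) has coefficients 1,1,1,1,1,1,0,0 for degrees 0…7.
Multiplying by (1 + y^3 + y^6) gives running coefficients 1,1,1,2,2,2,2,2 for degrees 0…7.
Finally multiplying by (1 + y + y^2 + y^3 + y^4 + y^5), the product of all factors after the first has coefficients 1,2,3,5,7,9,10,11 for degrees 0…7.
[y^7] = 1·11 + 1·5 = 16.

16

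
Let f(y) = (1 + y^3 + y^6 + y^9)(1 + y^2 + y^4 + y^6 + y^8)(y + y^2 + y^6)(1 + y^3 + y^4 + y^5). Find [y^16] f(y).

16

(1 + y^3 + y^6 + y^9) has coefficients 1,0,0,1,0,0,1,0,0,1 for degrees 0…9.
(1 + y^2 + y^4 + y^6 + y^8) has coefficients 1,0,1,0,1,0,1,0,1,0,0,0,0,0,0,0,0 for degrees 0…16.
Multiplying by (y + y^2 + y^6) gives running coefficients 0,1,1,1,1,1,2,1,2,1,2,0,1,0,1,0,0 for degrees 0…16.
Finally multiplying by (1 + y^3 + y^4 + y^5), the product of all factors after the first has coefficients 0,1,1,1,2,3,5,4,5,5,6,5,5,5,4,3,1 for degrees 0…16.
[y^16] = 1·1 + 1·5 + 1·6 + 1·4 = 16.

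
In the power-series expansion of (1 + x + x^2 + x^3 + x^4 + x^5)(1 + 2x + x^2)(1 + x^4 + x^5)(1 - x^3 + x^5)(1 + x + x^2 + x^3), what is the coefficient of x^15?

(1 + x + x^2 + x^3 + x^4 + x^5) has coefficients 1,1,1,1,1,1 for degrees 0…5.
(1 + 2x + x^2) has coefficients 1,2,1,0,0,0,0,0,0,0,0,0,0,0,0,0 for degrees 0…15.
Multiplying by (1 + x^4 + x^5) gives running coefficients 1,2,1,0,1,3,3,1,0,0,0,0,0,0,0,0 for degrees 0…15.
Multiplying by (1 - x^3 + x^5) gives running coefficients 1,2,1,-1,-1,3,5,1,-3,-2,2,3,1,0,0,0 for degrees 0…15.
Finally multiplying by (1 + x + x^2 + x^3), the product of all factors after the first has coefficients 1,3,4,3,1,2,6,8,6,1,-2,0,4,6,4,1 for degrees 0…15.
[x^15] = 1·1 + 1·4 + 1·6 + 1·4 + 1·0 + 1·(-2) = 13.

13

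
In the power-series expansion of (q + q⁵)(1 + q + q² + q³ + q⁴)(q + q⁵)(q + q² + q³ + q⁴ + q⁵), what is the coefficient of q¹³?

(q + q⁵) has coefficients 0,1,0,0,0,1 for degrees 0…5.
(1 + q + q² + q³ + q⁴) has coefficients 1,1,1,1,1,0,0,0,0,0,0,0,0,0 for degrees 0…13.
Multiplying by (q + q⁵) gives running coefficients 0,1,1,1,1,2,1,1,1,1,0,0,0,0 for degrees 0…13.
Finally multiplying by (q + q² + q³ + q⁴ + q⁵), the product of all factors after the first has coefficients 0,0,1,2,3,4,6,6,6,6,6,4,3,2 for degrees 0…13.
[q¹³] = 1·3 + 1·6 = 9.

9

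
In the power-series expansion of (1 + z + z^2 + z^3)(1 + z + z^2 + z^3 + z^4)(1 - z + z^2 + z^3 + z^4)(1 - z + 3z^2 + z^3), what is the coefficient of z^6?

(1 + z + z^2 + z^3) has coefficients 1,1,1,1 for degrees 0…3.
(1 + z + z^2 + z^3 + z^4) has coefficients 1,1,1,1,1,0,0 for degrees 0…6.
Multiplying by (1 - z + z^2 + z^3 + z^4) gives running coefficients 1,0,1,2,3,2,3 for degrees 0…6.
Finally multiplying by (1 - z + 3z^2 + z^3), the product of all factors after the first has coefficients 1,-1,4,2,4,6,12 for degrees 0…6.
[z^6] = 1·12 + 1·6 + 1·4 + 1·2 = 24.

24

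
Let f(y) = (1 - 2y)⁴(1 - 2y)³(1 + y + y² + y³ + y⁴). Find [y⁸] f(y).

208

(1 - 2y)⁴ has coefficients 1,-8,24,-32,16 for degrees 0…4.
(1 - 2y)³ has coefficients 1,-6,12,-8,0,0,0,0,0 for degrees 0…8.
Finally multiplying by (1 + y + y² + y³ + y⁴), the product of all factors after the first has coefficients 1,-5,7,-1,-1,-2,4,-8,0 for degrees 0…8.
[y⁸] = 1·0 − 8·(-8) + 24·4 − 32·(-2) + 16·(-1) = 208.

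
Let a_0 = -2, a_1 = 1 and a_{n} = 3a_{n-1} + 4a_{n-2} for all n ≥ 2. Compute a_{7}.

-3275

The ordinary generating function has denominator 1 - 3z - 4z^2.
Iterating the recurrence: a_0,…,a_{7} = -2, 1, -5, -11, -53, -203, -821, -3275.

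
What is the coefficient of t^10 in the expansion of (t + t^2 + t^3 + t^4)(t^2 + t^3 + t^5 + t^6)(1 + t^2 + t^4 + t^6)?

8

(t + t^2 + t^3 + t^4) has coefficients 0,1,1,1,1 for degrees 0…4.
(t^2 + t^3 + t^5 + t^6) has coefficients 0,0,1,1,0,1,1,0,0,0,0 for degrees 0…10.
Finally multiplying by (1 + t^2 + t^4 + t^6), the product of all factors after the first has coefficients 0,0,1,1,1,2,2,2,2,2,1 for degrees 0…10.
[t^10] = 1·2 + 1·2 + 1·2 + 1·2 = 8.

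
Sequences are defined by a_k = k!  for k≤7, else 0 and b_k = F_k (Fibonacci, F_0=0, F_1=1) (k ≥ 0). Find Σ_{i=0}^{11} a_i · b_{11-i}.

20330

Write out a_i and b_{11-i} for i = 0,…,11 and sum the products.
Σ = 1·89 + 1·55 + 2·34 + 6·21 + 24·13 + 120·8 + 720·5 + 5040·3 + 0·2 + 0·1 + 0·1 + 0·0 = 20330.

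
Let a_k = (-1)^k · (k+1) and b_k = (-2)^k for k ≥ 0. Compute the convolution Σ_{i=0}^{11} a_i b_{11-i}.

-8178

The convolution is the x^11 coefficient of A(x)B(x).
Σ = 1·(-2048) − 2·1024 + 3·(-512) − 4·256 + 5·(-128) − 6·64 + 7·(-32) − 8·16 + 9·(-8) − 10·4 + 11·(-2) − 12·1 = -8178.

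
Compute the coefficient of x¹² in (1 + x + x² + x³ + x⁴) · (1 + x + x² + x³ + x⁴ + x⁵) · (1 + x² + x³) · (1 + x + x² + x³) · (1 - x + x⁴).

(1 + x + x² + x³ + x⁴) has coefficients 1,1,1,1,1 for degrees 0…4.
(1 + x + x² + x³ + x⁴ + x⁵) has coefficients 1,1,1,1,1,1,0,0,0,0,0,0,0 for degrees 0…12.
Multiplying by (1 + x² + x³) gives running coefficients 1,1,2,3,3,3,2,2,1,0,0,0,0 for degrees 0…12.
Multiplying by (1 + x + x² + x³) gives running coefficients 1,2,4,7,9,11,11,10,8,5,3,1,0 for degrees 0…12.
Finally multiplying by (1 - x + x⁴), the product of all factors after the first has coefficients 1,1,2,3,3,4,4,6,7,8,9,8,7 for degrees 0…12.
[x¹²] = 1·7 + 1·8 + 1·9 + 1·8 + 1·7 = 39.

39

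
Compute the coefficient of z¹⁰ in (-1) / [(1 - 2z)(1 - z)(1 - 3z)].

Partial fractions give a closed form: a_n = (4)·2^n + (-1/2)·1^n + (-9/2)·3^n.
At n = 10: a_10 = -261625.

-261625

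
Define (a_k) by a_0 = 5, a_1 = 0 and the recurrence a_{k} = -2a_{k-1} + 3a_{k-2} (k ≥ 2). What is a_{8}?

8205

The ordinary generating function has denominator 1 + 2t - 3t^2.
Iterating the recurrence: a_0,…,a_{8} = 5, 0, 15, -30, 105, -300, 915, -2730, 8205.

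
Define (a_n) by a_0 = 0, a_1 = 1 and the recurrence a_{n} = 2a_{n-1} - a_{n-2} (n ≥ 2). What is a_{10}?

The ordinary generating function has denominator 1 - 2y + y^2.
Iterating the recurrence: a_0,…,a_{10} = 0, 1, 2, 3, 4, 5, 6, 7, 8, 9, 10.

10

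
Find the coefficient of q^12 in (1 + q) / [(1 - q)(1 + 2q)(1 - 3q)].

Partial fractions give a closed form: a_n = (-1/3)·1^n + (2/15)·(-2)^n + (6/5)·3^n.
At n = 12: a_12 = 638275.

638275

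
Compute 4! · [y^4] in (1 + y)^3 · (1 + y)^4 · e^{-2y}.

-40

The EGF product rule gives c_4 = Σ_{k_1+k_2+k_3=4} C(4; k_1,k_2,k_3) · ∏ g_i(k_i), where (1+y)^3 gives the falling factorial (3)_k; (1+y)^4 gives the falling factorial (4)_k; e^{-2y} gives (-2)^k.
g_1(k) for k = 0…4: 1, 3, 6, 6, 0.
g_2(k) for k = 0…4: 1, 4, 12, 24, 24.
g_3(k) for k = 0…4: 1, -2, 4, -8, 16.
First combine the last two factors: h(k) = Σ_j C(k,j)·g_2(j)·g_3(k−j) for k = 0…4: 1, 2, 0, -8, 8.
c_4 = Σ_k C(4,k)·g_1(k)·h(4−k) = 1·1·8 + 4·3·(-8) + 4·6·2 = 8 − 96 + 48 = -40.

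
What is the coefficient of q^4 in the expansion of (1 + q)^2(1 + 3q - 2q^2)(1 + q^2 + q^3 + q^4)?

9

(1 + q)^2 has coefficients 1,2,1 for degrees 0…2.
(1 + 3q - 2q^2) has coefficients 1,3,-2,0,0 for degrees 0…4.
Finally multiplying by (1 + q^2 + q^3 + q^4), the product of all factors after the first has coefficients 1,3,-1,4,2 for degrees 0…4.
[q^4] = 1·2 + 2·4 + 1·(-1) = 9.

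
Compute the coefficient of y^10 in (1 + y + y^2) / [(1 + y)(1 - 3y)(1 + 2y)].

38996

Partial fractions give a closed form: a_n = (-1/4)·(-1)^n + (13/20)·3^n + (3/5)·(-2)^n.
At n = 10: a_10 = 38996.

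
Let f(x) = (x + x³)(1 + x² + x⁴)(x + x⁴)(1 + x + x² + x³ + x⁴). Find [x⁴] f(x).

(x + x³) has coefficients 0,1,0,1 for degrees 0…3.
(1 + x² + x⁴) has coefficients 1,0,1,0,1 for degrees 0…4.
Multiplying by (x + x⁴) gives running coefficients 0,1,0,1,1 for degrees 0…4.
Finally multiplying by (1 + x + x² + x³ + x⁴), the product of all factors after the first has coefficients 0,1,1,2,3 for degrees 0…4.
[x⁴] = 1·2 + 1·1 = 3.

3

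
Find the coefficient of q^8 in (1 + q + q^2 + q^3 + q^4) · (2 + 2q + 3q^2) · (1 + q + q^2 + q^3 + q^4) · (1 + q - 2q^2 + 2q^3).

39

(1 + q + q^2 + q^3 + q^4) has coefficients 1,1,1,1,1 for degrees 0…4.
(2 + 2q + 3q^2) has coefficients 2,2,3,0,0,0,0,0,0 for degrees 0…8.
Multiplying by (1 + q + q^2 + q^3 + q^4) gives running coefficients 2,4,7,7,7,5,3,0,0 for degrees 0…8.
Finally multiplying by (1 + q - 2q^2 + 2q^3), the product of all factors after the first has coefficients 2,6,7,10,8,12,8,7,4 for degrees 0…8.
[q^8] = 1·4 + 1·7 + 1·8 + 1·12 + 1·8 = 39.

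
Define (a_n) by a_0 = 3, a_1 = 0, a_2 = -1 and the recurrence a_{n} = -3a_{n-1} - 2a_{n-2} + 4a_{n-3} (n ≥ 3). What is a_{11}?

-10745

The ordinary generating function has denominator 1 + 3t + 2t^2 - 4t^3.
Iterating the recurrence: a_0,…,a_{11} = 3, 0, -1, 15, -43, 95, -139, 55, 493, -2145, 5669, -10745.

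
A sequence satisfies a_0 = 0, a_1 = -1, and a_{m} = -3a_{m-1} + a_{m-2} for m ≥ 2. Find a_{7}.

The ordinary generating function has denominator 1 + 3t - t^2.
Iterating the recurrence: a_0,…,a_{7} = 0, -1, 3, -10, 33, -109, 360, -1189.

-1189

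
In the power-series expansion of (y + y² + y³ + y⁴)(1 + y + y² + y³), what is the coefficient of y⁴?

(y + y² + y³ + y⁴) has coefficients 0,1,1,1,1 for degrees 0…4.
(1 + y + y² + y³) has coefficients 1,1,1,1,0 for degrees 0…4.
[y⁴] = 1·1 + 1·1 + 1·1 + 1·1 = 4.

4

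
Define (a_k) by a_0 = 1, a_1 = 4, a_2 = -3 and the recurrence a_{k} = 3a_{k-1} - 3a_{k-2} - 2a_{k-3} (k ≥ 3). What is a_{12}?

-4793

The ordinary generating function has denominator 1 - 3x + 3x^2 + 2x^3.
Iterating the recurrence: a_0,…,a_{12} = 1, 4, -3, -23, -68, -129, -137, 112, 1005, 2953, 5620, 5991, -4793.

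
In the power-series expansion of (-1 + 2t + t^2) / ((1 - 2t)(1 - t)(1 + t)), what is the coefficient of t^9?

The denominator gives the recurrence a_n = 2a_(n−1) + a_(n−2) − 2a_(n−3) for n ≥ 3; the numerator fixes a_0 = -1, a_1 = 0, a_2 = 0.
Iterating: -1, 0, 0, 2, 4, 10, 20, 42, 84, 170, so a_9 = 170.

170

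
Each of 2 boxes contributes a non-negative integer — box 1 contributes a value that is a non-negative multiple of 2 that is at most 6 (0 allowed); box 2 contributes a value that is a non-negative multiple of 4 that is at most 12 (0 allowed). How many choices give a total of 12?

The generating function for the choices is (1 + y² + y⁴ + y⁶)·(1 + y⁴ + y⁸ + y¹²); the count is [y¹²].
(1 + y² + y⁴ + y⁶) has coefficients 1,0,1,0,1,0,1 for degrees 0…6.
(1 + y⁴ + y⁸ + y¹²) has coefficients 1,0,0,0,1,0,0,0,1,0,0,0,1 for degrees 0…12.
[y¹²] = 1·1 + 1·0 + 1·1 + 1·0 = 2.

2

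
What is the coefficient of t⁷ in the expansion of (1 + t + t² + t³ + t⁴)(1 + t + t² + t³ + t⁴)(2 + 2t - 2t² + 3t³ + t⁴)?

21

(1 + t + t² + t³ + t⁴) has coefficients 1,1,1,1,1 for degrees 0…4.
(1 + t + t² + t³ + t⁴) has coefficients 1,1,1,1,1,0,0,0 for degrees 0…7.
Finally multiplying by (2 + 2t - 2t² + 3t³ + t⁴), the product of all factors after the first has coefficients 2,4,2,5,6,4,2,4 for degrees 0…7.
[t⁷] = 1·4 + 1·2 + 1·4 + 1·6 + 1·5 = 21.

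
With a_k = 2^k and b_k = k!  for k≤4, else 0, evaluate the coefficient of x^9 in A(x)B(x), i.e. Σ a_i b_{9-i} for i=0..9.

The convolution is the t^9 coefficient of A(t)B(t).
Σ = 1·0 + 2·0 + 4·0 + 8·0 + 16·0 + 32·24 + 64·6 + 128·2 + 256·1 + 512·1 = 2176.

2176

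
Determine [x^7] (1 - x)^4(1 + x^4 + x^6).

-8

(1 - x)^4 has coefficients 1,-4,6,-4,1 for degrees 0…4.
(1 + x^4 + x^6) has coefficients 1,0,0,0,1,0,1,0 for degrees 0…7.
[x^7] = 1·0 − 4·1 + 6·0 − 4·1 + 1·0 = -8.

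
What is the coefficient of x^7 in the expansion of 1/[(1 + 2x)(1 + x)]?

-255

Partial fractions give a closed form: a_n = (2)·(-2)^n + (-1)·(-1)^n.
At n = 7: a_7 = -255.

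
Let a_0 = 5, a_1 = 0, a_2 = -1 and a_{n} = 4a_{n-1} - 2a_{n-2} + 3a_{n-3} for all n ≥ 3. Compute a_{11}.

The ordinary generating function has denominator 1 - 4q + 2q^2 - 3q^3.
Iterating the recurrence: a_0,…,a_{11} = 5, 0, -1, 11, 46, 159, 577, 2128, 7835, 28815, 105974, 389771.

389771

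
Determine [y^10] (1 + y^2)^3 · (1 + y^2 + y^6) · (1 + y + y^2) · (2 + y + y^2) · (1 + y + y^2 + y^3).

110

(1 + y^2)^3 has coefficients 1,0,3,0,3,0,1 for degrees 0…6.
(1 + y^2 + y^6) has coefficients 1,0,1,0,0,0,1,0,0,0,0 for degrees 0…10.
Multiplying by (1 + y + y^2) gives running coefficients 1,1,2,1,1,0,1,1,1,0,0 for degrees 0…10.
Multiplying by (2 + y + y^2) gives running coefficients 2,3,6,5,5,2,3,3,4,2,1 for degrees 0…10.
Finally multiplying by (1 + y + y^2 + y^3), the product of all factors after the first has coefficients 2,5,11,16,19,18,15,13,12,12,10 for degrees 0…10.
[y^10] = 1·10 + 3·12 + 3·15 + 1·19 = 110.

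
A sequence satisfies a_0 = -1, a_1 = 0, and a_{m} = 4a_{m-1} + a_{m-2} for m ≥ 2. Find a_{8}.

The ordinary generating function has denominator 1 - 4y - y^2.
Iterating the recurrence: a_0,…,a_{8} = -1, 0, -1, -4, -17, -72, -305, -1292, -5473.

-5473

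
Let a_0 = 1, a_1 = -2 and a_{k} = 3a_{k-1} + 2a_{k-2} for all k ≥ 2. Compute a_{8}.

The ordinary generating function has denominator 1 - 3t - 2t^2.
Iterating the recurrence: a_0,…,a_{8} = 1, -2, -4, -16, -56, -200, -712, -2536, -9032.

-9032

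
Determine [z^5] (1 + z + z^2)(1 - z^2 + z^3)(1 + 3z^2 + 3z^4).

(1 + z + z^2) has coefficients 1,1,1 for degrees 0…2.
(1 - z^2 + z^3) has coefficients 1,0,-1,1,0,0 for degrees 0…5.
Finally multiplying by (1 + 3z^2 + 3z^4), the product of all factors after the first has coefficients 1,0,2,1,0,3 for degrees 0…5.
[z^5] = 1·3 + 1·0 + 1·1 = 4.

4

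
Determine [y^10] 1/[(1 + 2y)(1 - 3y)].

The denominator gives the recurrence a_n = a_(n−1) + 6a_(n−2) for n ≥ 2; the numerator fixes a_0 = 1, a_1 = 1.
Iterating: 1, 1, 7, 13, 55, 133, 463, 1261, 4039, 11605, 35839, so a_10 = 35839.

35839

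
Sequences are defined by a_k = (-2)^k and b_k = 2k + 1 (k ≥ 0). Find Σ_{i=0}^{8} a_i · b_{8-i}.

63

This is [x^8] in the product of the two ordinary generating functions.
Σ = 1·17 − 2·15 + 4·13 − 8·11 + 16·9 − 32·7 + 64·5 − 128·3 + 256·1 = 63.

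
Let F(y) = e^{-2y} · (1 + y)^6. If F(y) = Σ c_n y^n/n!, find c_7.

The EGF product rule gives c_7 = Σ_{k_1+k_2=7} C(7; k_1,k_2) · ∏ g_i(k_i), where e^{-2y} gives (-2)^k; (1+y)^6 gives the falling factorial (6)_k.
g_1(k) for k = 0…7: 1, -2, 4, -8, 16, -32, 64, -128.
g_2(k) for k = 0…7: 1, 6, 30, 120, 360, 720, 720, 0.
c_7 = Σ_k C(7,k)·g_1(k)·g_2(7−k) = 7·(-2)·720 + 21·4·720 + 35·(-8)·360 + 35·16·120 + 21·(-32)·30 + 7·64·6 + 1·(-128)·1 = −10080 + 60480 − 100800 + 67200 − 20160 + 2688 − 128 = -800.

-800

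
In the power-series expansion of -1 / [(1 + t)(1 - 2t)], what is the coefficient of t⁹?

Partial fractions give a closed form: a_n = (-1/3)·(-1)^n + (-2/3)·2^n.
At n = 9: a_9 = -341.

-341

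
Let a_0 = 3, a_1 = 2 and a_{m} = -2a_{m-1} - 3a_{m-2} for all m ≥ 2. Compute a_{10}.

The ordinary generating function has denominator 1 + 2z + 3z^2.
Iterating the recurrence: a_0,…,a_{10} = 3, 2, -13, 20, -1, -58, 119, -64, -229, 650, -613.

-613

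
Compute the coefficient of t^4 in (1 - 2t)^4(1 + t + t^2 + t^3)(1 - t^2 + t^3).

(1 - 2t)^4 has coefficients 1,-8,24,-32,16 for degrees 0…4.
(1 + t + t^2 + t^3) has coefficients 1,1,1,1,0 for degrees 0…4.
Finally multiplying by (1 - t^2 + t^3), the product of all factors after the first has coefficients 1,1,0,1,0 for degrees 0…4.
[t^4] = 1·0 − 8·1 + 24·0 − 32·1 + 16·1 = -24.

-24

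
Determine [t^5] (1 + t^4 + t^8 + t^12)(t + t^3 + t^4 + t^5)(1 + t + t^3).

(1 + t^4 + t^8 + t^12) has coefficients 1,0,0,0,1,0 for degrees 0…5.
(t + t^3 + t^4 + t^5) has coefficients 0,1,0,1,1,1 for degrees 0…5.
Finally multiplying by (1 + t + t^3), the product of all factors after the first has coefficients 0,1,1,1,3,2 for degrees 0…5.
[t^5] = 1·2 + 1·1 = 3.

3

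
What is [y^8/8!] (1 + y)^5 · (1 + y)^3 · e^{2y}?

The EGF product rule gives c_8 = Σ_{k_1+k_2+k_3=8} C(8; k_1,k_2,k_3) · ∏ g_i(k_i), where (1+y)^5 gives the falling factorial (5)_k; (1+y)^3 gives the falling factorial (3)_k; e^{2y} gives (2)^k.
g_1(k) for k = 0…8: 1, 5, 20, 60, 120, 120, 0, 0, 0.
g_2(k) for k = 0…8: 1, 3, 6, 6, 0, 0, 0, 0, 0.
g_3(k) for k = 0…8: 1, 2, 4, 8, 16, 32, 64, 128, 256.
First combine the last two factors: h(k) = Σ_j C(k,j)·g_2(j)·g_3(k−j) for k = 0…8: 1, 5, 22, 86, 304, 992, 3040, 8864, 24832.
c_8 = Σ_k C(8,k)·g_1(k)·h(8−k) = 1·1·24832 + 8·5·8864 + 28·20·3040 + 56·60·992 + 70·120·304 + 56·120·86 = 24832 + 354560 + 1702400 + 3333120 + 2553600 + 577920 = 8546432.

8546432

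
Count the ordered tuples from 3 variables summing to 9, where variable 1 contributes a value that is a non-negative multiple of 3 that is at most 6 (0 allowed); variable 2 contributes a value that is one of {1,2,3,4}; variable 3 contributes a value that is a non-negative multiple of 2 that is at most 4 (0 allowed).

4

The generating function for the choices is (1 + q³ + q⁶)·(q + q² + q³ + q⁴)·(1 + q² + q⁴); the count is [q⁹].
(1 + q³ + q⁶) has coefficients 1,0,0,1,0,0,1 for degrees 0…6.
(q + q² + q³ + q⁴) has coefficients 0,1,1,1,1,0,0,0,0,0 for degrees 0…9.
Finally multiplying by (1 + q² + q⁴), the product of all factors after the first has coefficients 0,1,1,2,2,2,2,1,1,0 for degrees 0…9.
[q⁹] = 1·0 + 1·2 + 1·2 = 4.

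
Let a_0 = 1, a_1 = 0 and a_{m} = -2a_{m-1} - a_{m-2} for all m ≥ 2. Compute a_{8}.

The ordinary generating function has denominator 1 + 2q + q^2.
Iterating the recurrence: a_0,…,a_{8} = 1, 0, -1, 2, -3, 4, -5, 6, -7.

-7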